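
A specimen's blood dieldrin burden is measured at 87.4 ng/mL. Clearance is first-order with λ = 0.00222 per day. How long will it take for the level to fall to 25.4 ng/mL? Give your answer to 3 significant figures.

557 days

t½ = ln 2 / λ = 0.69315 / 0.00222 ≈ 312.23 days.
Fraction remaining = 25.4/87.4 ≈ 0.29062.
n = log₂(87.4/25.4) = ln(3.4409)/ln 2 ≈ 1.7828 half-lives.
t = n × t½ = 1.7828 × 312.23 ≈ 556.64 days.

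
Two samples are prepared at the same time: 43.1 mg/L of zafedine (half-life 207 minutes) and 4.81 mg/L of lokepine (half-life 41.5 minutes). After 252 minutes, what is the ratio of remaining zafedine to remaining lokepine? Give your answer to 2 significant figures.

zafedine: 43.1 × (1/2)^(252/207) = 43.1 × (1/2)^1.2174 ≈ 18.536 mg/L.
lokepine: 4.81 × (1/2)^(252/41.5) = 4.81 × (1/2)^6.0723 ≈ 0.071483 mg/L.
Ratio ≈ 18.536 / 0.071483 ≈ 259.3.

260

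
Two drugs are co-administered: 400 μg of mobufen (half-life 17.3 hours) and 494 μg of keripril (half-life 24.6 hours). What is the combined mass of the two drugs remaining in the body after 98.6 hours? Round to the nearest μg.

mobufen: 400 × (1/2)^(98.6/17.3) = 400 × (1/2)^5.6994 ≈ 7.6977 μg.
keripril: 494 × (1/2)^(98.6/24.6) = 494 × (1/2)^4.0081 ≈ 30.701 μg.
Total = 7.6977 + 30.701 ≈ 38.399 μg.

38 μg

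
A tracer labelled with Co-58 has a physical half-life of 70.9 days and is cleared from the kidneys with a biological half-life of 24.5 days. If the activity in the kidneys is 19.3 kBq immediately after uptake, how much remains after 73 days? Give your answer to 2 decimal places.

1.20 kBq

1/t_eff = 1/t_phys + 1/t_biol = 1/70.9 + 1/24.5 = 0.054921 per day.
t_eff = 70.9 × 24.5 / (70.9 + 24.5) ≈ 18.208 days.
Remaining = 19.3 × (1/2)^(73/18.208) = 19.3 × (1/2)^4.0092 ≈ 1.1986 kBq.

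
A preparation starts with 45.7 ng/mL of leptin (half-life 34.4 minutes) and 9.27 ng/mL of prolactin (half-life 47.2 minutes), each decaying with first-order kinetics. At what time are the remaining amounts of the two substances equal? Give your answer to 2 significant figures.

290 minutes

Set 45.7·(1/2)^(t/34.4) = 9.27·(1/2)^(t/47.2).
Taking log₂: log₂(45.7/9.27) = t·(1/34.4 − 1/47.2).
log₂(4.9299) = 2.3016; 1/34.4 − 1/47.2 = 0.0078833.
t = 2.3016 / 0.0078833 ≈ 291.95 minutes.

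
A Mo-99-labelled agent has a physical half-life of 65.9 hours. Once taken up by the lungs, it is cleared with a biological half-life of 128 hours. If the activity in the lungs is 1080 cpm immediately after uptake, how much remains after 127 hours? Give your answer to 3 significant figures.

1/t_eff = 1/t_phys + 1/t_biol = 1/65.9 + 1/128 = 0.022987 per hour.
t_eff = 65.9 × 128 / (65.9 + 128) ≈ 43.503 hours.
Remaining = 1080 × (1/2)^(127/43.503) = 1080 × (1/2)^2.9193 ≈ 142.76 cpm.

143 cpm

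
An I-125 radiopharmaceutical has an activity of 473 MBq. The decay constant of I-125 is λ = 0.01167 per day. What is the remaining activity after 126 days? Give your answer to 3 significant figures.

109 MBq

t½ = ln 2 / λ = 0.69315 / 0.01167 ≈ 59.396 days.
Number of half-lives: n = 126/59.396 ≈ 2.1214.
Remaining = 473 × (1/2)^2.1214 = 473 × 0.22983 ≈ 108.71 MBq.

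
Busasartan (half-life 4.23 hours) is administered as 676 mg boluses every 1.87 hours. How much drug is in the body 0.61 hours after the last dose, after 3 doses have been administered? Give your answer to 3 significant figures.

The 3 doses were given 4.35, 2.48, 0.61 hours ago.
Total = 676·(1/2)^(4.35/4.23) + 676·(1/2)^(2.48/4.23) + 676·(1/2)^(0.61/4.23)
      = 331.42 + 450.25 + 611.7 ≈ 1393.4 mg.

1390 mg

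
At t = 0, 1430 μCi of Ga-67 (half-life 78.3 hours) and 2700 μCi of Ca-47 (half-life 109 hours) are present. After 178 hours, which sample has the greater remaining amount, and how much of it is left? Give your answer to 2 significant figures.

Ca-47, 870 μCi

Ga-67: 1430 × (1/2)^2.2733 ≈ 295.8 μCi.
Ca-47: 2700 × (1/2)^1.633 ≈ 870.51 μCi.
Ca-47 has more remaining, at ≈ 870.51 μCi.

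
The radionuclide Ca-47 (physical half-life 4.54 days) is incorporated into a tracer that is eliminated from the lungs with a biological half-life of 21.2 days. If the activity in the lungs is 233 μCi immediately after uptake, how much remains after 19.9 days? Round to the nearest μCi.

6 μCi

1/t_eff = 1/t_phys + 1/t_biol = 1/4.54 + 1/21.2 = 0.26743 per day.
t_eff = 4.54 × 21.2 / (4.54 + 21.2) ≈ 3.7392 days.
Remaining = 233 × (1/2)^(19.9/3.7392) = 233 × (1/2)^5.3219 ≈ 5.825 μCi.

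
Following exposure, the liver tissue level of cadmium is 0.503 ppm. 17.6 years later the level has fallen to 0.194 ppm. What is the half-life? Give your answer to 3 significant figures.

A/A₀ = 0.194/0.503 ≈ 0.38569.
n = log₂(2.5928) ≈ 1.3745 half-lives elapsed in 17.6 years.
t½ = 17.6/1.3745 ≈ 12.805 years.

12.8 years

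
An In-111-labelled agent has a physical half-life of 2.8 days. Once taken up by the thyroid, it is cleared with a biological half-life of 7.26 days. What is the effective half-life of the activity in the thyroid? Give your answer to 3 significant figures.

1/t_eff = 1/t_phys + 1/t_biol = 1/2.8 + 1/7.26 = 0.49488 per day.
t_eff = 2.8 × 7.26 / (2.8 + 7.26) ≈ 2.0207 days.

2.02 days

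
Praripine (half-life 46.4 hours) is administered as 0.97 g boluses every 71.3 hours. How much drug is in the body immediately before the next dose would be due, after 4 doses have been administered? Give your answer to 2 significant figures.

The 4 doses were given 285.2, 213.9, 142.6, 71.3 hours ago.
Total = 0.97·(1/2)^(285.2/46.4) + 0.97·(1/2)^(213.9/46.4) + 0.97·(1/2)^(142.6/46.4) + 0.97·(1/2)^(71.3/46.4)
      = 0.013692 + 0.039724 + 0.11525 + 0.33435 ≈ 0.50301 g.

0.50 g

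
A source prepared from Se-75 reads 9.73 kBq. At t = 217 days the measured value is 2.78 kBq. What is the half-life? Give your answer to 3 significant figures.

120 days

A/A₀ = 2.78/9.73 ≈ 0.28571.
n = log₂(3.5) ≈ 1.8074 half-lives elapsed in 217 days.
t½ = 217/1.8074 ≈ 120.06 days.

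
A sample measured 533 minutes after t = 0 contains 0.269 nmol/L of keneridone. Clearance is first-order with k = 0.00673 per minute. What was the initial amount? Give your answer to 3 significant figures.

t½ = ln 2 / k = 0.69315 / 0.00673 ≈ 102.99 minutes.
Number of half-lives elapsed: n = 533/102.99 ≈ 5.1751.
A₀ = A × 2^n = 0.269 × 2^5.1751 = 0.269 × 36.129 ≈ 9.7186 nmol/L.

9.72 nmol/L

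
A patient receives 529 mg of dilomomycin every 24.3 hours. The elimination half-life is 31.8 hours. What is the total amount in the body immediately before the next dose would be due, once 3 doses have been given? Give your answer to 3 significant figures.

The 3 doses were given 72.9, 48.6, 24.3 hours ago.
Total = 529·(1/2)^(72.9/31.8) + 529·(1/2)^(48.6/31.8) + 529·(1/2)^(24.3/31.8)
      = 107.98 + 183.4 + 311.48 ≈ 602.86 mg.

603 mg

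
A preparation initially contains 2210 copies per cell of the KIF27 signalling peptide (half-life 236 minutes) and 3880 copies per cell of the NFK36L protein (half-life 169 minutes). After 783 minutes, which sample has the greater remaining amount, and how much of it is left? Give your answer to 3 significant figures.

KIF27 signalling peptide, 222 copies per cell

KIF27 signalling peptide: 2210 × (1/2)^3.3178 ≈ 221.63 copies per cell.
NFK36L protein: 3880 × (1/2)^4.6331 ≈ 156.36 copies per cell.
KIF27 signalling peptide has more remaining, at ≈ 221.63 copies per cell.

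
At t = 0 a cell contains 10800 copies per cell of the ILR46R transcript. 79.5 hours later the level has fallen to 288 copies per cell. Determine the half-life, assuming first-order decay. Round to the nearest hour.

15 hours

A/A₀ = 288/10800 ≈ 0.026667.
n = log₂(37.5) ≈ 5.2288 half-lives elapsed in 79.5 hours.
t½ = 79.5/5.2288 ≈ 15.204 hours.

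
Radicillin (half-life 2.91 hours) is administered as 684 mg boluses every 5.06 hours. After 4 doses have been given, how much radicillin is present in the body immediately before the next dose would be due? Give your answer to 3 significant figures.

The 4 doses were given 20.24, 15.18, 10.12, 5.06 hours ago.
Total = 684·(1/2)^(20.24/2.91) + 684·(1/2)^(15.18/2.91) + 684·(1/2)^(10.12/2.91) + 684·(1/2)^(5.06/2.91)
      = 5.5118 + 18.396 + 61.401 + 204.93 ≈ 290.24 mg.

290 mg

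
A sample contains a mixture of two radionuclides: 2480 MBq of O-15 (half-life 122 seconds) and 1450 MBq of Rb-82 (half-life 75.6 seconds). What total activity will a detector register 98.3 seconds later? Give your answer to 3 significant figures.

O-15: 2480 × (1/2)^(98.3/122) = 2480 × (1/2)^0.80574 ≈ 1418.7 MBq.
Rb-82: 1450 × (1/2)^(98.3/75.6) = 1450 × (1/2)^1.3003 ≈ 588.78 MBq.
Total = 1418.7 + 588.78 ≈ 2007.5 MBq.

2010 MBq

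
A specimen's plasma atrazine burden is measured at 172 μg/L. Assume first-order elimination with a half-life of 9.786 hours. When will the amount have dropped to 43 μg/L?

19.572 hours

43/172 = 1/4, so 2 half-lives have elapsed.
t = 2 × 9.786 = 19.572 hours.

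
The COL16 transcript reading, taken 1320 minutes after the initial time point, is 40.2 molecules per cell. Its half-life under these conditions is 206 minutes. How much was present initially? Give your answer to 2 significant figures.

Number of half-lives elapsed: n = 1320/206 ≈ 6.4078.
A₀ = A × 2^n = 40.2 × 2^6.4078 = 40.2 × 84.904 ≈ 3413.2 molecules per cell.

3400 molecules per cell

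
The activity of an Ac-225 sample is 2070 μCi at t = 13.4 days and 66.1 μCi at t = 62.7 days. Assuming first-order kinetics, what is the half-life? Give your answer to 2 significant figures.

9.9 days

Over Δt = 62.7 − 13.4 = 49.3 days, the level fell by a factor of 2070/66.1 ≈ 31.316.
n = log₂(31.316) ≈ 4.9688 half-lives, so t½ = 49.3/4.9688 ≈ 9.9218 days.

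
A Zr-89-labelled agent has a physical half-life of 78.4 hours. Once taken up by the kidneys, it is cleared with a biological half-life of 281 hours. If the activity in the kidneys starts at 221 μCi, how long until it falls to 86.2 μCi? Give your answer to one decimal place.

83.3 hours

1/t_eff = 1/t_phys + 1/t_biol = 1/78.4 + 1/281 = 0.016314 per hour.
t_eff = 78.4 × 281 / (78.4 + 281) ≈ 61.298 hours.
n = log₂(221/86.2) ≈ 1.3583; t = 1.3583 × 61.298 ≈ 83.26 hours.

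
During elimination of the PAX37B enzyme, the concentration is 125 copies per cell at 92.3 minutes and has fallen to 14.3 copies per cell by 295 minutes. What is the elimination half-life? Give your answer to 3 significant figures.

64.8 minutes

Over Δt = 295 − 92.3 = 202.7 minutes, the level fell by a factor of 125/14.3 ≈ 8.7413.
n = log₂(8.7413) ≈ 3.1278 half-lives, so t½ = 202.7/3.1278 ≈ 64.805 minutes.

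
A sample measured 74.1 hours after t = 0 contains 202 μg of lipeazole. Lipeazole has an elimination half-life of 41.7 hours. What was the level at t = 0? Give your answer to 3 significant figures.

Number of half-lives elapsed: n = 74.1/41.7 ≈ 1.777.
A₀ = A × 2^n = 202 × 2^1.777 = 202 × 3.4271 ≈ 692.27 μg.

692 μg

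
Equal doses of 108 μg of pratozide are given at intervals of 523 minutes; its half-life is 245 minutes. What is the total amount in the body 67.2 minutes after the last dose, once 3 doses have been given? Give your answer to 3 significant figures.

The 3 doses were given 1113.2, 590.2, 67.2 minutes ago.
Total = 108·(1/2)^(1113.2/245) + 108·(1/2)^(590.2/245) + 108·(1/2)^(67.2/245)
      = 4.6306 + 20.335 + 89.301 ≈ 114.27 μg.

114 μg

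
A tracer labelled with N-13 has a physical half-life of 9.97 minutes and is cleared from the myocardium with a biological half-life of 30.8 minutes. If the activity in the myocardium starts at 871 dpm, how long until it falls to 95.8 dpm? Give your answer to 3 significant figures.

24.0 minutes

1/t_eff = 1/t_phys + 1/t_biol = 1/9.97 + 1/30.8 = 0.13277 per minute.
t_eff = 9.97 × 30.8 / (9.97 + 30.8) ≈ 7.5319 minutes.
n = log₂(871/95.8) ≈ 3.1846; t = 3.1846 × 7.5319 ≈ 23.986 minutes.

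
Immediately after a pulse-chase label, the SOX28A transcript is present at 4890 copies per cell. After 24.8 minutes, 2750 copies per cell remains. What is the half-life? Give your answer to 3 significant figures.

29.9 minutes

A/A₀ = 2750/4890 ≈ 0.56237.
n = log₂(1.7782) ≈ 0.8304 half-lives elapsed in 24.8 minutes.
t½ = 24.8/0.8304 ≈ 29.865 minutes.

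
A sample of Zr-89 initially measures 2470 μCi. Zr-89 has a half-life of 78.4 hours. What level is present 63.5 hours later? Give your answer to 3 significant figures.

Number of half-lives: n = 63.5/78.4 ≈ 0.80995.
Remaining = 2470 × (1/2)^0.80995 = 2470 × 0.5704 ≈ 1408.9 μCi.

1410 μCi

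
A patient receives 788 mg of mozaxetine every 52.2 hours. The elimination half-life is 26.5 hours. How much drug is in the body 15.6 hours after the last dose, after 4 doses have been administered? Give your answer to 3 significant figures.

The 4 doses were given 172.2, 120, 67.8, 15.6 hours ago.
Total = 788·(1/2)^(172.2/26.5) + 788·(1/2)^(120/26.5) + 788·(1/2)^(67.8/26.5) + 788·(1/2)^(15.6/26.5)
      = 8.7176 + 34.148 + 133.77 + 523.98 ≈ 700.61 mg.

701 mg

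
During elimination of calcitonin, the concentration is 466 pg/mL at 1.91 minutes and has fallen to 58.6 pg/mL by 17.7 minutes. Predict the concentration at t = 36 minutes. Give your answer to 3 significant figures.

5.30 pg/mL

Over Δt = 17.7 − 1.91 = 15.79 minutes, the level fell by a factor of 466/58.6 ≈ 7.9522.
n = log₂(7.9522) ≈ 2.9914 half-lives, so t½ = 15.79/2.9914 ≈ 5.2785 minutes.
From t = 17.7 to t = 36: 58.6 × (1/2)^((36−17.7)/5.2785) ≈ 5.2999 pg/mL.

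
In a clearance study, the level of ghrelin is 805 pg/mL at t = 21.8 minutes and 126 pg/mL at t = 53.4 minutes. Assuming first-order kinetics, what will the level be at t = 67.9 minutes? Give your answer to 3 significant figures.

53.8 pg/mL

Over Δt = 53.4 − 21.8 = 31.6 minutes, the level fell by a factor of 805/126 ≈ 6.3889.
n = log₂(6.3889) ≈ 2.6756 half-lives, so t½ = 31.6/2.6756 ≈ 11.811 minutes.
From t = 53.4 to t = 67.9: 126 × (1/2)^((67.9−53.4)/11.811) ≈ 53.801 pg/mL.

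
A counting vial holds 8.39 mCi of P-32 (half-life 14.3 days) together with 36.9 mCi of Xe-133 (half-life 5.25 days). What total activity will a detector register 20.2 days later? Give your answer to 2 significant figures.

P-32: 8.39 × (1/2)^(20.2/14.3) = 8.39 × (1/2)^1.4126 ≈ 3.1516 mCi.
Xe-133: 36.9 × (1/2)^(20.2/5.25) = 36.9 × (1/2)^3.8476 ≈ 2.5632 mCi.
Total = 3.1516 + 2.5632 ≈ 5.7148 mCi.

5.7 mCi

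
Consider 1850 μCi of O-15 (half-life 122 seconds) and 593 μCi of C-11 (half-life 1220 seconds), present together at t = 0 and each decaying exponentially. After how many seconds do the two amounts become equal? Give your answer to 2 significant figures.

220 seconds

Set 1850·(1/2)^(t/122) = 593·(1/2)^(t/1220).
Taking log₂: log₂(1850/593) = t·(1/122 − 1/1220).
log₂(3.1197) = 1.6414; 1/122 − 1/1220 = 0.007377.
t = 1.6414 / 0.007377 ≈ 222.5 seconds.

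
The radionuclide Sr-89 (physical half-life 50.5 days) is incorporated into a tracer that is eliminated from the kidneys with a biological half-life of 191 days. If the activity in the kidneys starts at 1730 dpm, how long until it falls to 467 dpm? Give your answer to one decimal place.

75.5 days

1/t_eff = 1/t_phys + 1/t_biol = 1/50.5 + 1/191 = 0.025038 per day.
t_eff = 50.5 × 191 / (50.5 + 191) ≈ 39.94 days.
n = log₂(1730/467) ≈ 1.8893; t = 1.8893 × 39.94 ≈ 75.458 days.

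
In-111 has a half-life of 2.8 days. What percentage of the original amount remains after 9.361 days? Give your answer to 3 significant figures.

9.85%

n = 9.361/2.8 ≈ 3.3432 half-lives.
Fraction remaining = (1/2)^3.3432 ≈ 0.098535, i.e. 9.8535%.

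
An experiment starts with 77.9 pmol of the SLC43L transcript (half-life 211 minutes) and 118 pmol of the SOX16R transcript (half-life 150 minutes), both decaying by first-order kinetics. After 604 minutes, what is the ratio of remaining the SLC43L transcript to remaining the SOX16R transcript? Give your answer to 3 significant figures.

SLC43L transcript: 77.9 × (1/2)^(604/211) = 77.9 × (1/2)^2.8626 ≈ 10.711 pmol.
SOX16R transcript: 118 × (1/2)^(604/150) = 118 × (1/2)^4.0267 ≈ 7.2399 pmol.
Ratio ≈ 10.711 / 7.2399 ≈ 1.4794.

1.48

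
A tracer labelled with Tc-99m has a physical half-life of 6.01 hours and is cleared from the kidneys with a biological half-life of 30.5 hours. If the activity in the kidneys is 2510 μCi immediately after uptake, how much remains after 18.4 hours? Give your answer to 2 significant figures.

200 μCi

1/t_eff = 1/t_phys + 1/t_biol = 1/6.01 + 1/30.5 = 0.19918 per hour.
t_eff = 6.01 × 30.5 / (6.01 + 30.5) ≈ 5.0207 hours.
Remaining = 2510 × (1/2)^(18.4/5.0207) = 2510 × (1/2)^3.6648 ≈ 197.9 μCi.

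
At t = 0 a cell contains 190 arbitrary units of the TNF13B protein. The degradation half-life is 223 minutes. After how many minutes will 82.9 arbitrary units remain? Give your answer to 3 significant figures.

Fraction remaining = 82.9/190 ≈ 0.43632.
n = log₂(190/82.9) = ln(2.2919)/ln 2 ≈ 1.1966 half-lives.
t = n × t½ = 1.1966 × 223 ≈ 266.83 minutes.

267 minutes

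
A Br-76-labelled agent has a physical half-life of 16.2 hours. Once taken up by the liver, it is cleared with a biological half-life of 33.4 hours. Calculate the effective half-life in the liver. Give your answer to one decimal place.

1/t_eff = 1/t_phys + 1/t_biol = 1/16.2 + 1/33.4 = 0.091669 per hour.
t_eff = 16.2 × 33.4 / (16.2 + 33.4) ≈ 10.909 hours.

10.9 hours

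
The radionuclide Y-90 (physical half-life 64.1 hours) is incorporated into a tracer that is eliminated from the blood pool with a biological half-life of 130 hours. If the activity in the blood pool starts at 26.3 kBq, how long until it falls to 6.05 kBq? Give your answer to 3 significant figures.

1/t_eff = 1/t_phys + 1/t_biol = 1/64.1 + 1/130 = 0.023293 per hour.
t_eff = 64.1 × 130 / (64.1 + 130) ≈ 42.931 hours.
n = log₂(26.3/6.05) ≈ 2.1201; t = 2.1201 × 42.931 ≈ 91.017 hours.

91.0 hours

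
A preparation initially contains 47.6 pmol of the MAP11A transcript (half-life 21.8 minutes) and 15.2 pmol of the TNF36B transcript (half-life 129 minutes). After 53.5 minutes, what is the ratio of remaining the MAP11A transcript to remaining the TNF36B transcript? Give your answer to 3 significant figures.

0.762

MAP11A transcript: 47.6 × (1/2)^(53.5/21.8) = 47.6 × (1/2)^2.4541 ≈ 8.6864 pmol.
TNF36B transcript: 15.2 × (1/2)^(53.5/129) = 15.2 × (1/2)^0.41473 ≈ 11.402 pmol.
Ratio ≈ 8.6864 / 11.402 ≈ 0.7618.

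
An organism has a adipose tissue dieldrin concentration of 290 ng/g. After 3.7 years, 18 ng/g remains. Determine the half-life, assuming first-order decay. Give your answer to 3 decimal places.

0.923 years

A/A₀ = 18/290 ≈ 0.062069.
n = log₂(16.111) ≈ 4.01 half-lives elapsed in 3.7 years.
t½ = 3.7/4.01 ≈ 0.9227 years.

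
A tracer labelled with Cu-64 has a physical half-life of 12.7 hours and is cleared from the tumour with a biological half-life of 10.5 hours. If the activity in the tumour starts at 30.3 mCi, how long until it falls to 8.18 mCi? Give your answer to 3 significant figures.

10.9 hours

1/t_eff = 1/t_phys + 1/t_biol = 1/12.7 + 1/10.5 = 0.17398 per hour.
t_eff = 12.7 × 10.5 / (12.7 + 10.5) ≈ 5.7478 hours.
n = log₂(30.3/8.18) ≈ 1.8891; t = 1.8891 × 5.7478 ≈ 10.859 hours.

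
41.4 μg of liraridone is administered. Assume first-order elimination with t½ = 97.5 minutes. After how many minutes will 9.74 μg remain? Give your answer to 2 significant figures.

Fraction remaining = 9.74/41.4 ≈ 0.23527.
n = log₂(41.4/9.74) = ln(4.2505)/ln 2 ≈ 2.0876 half-lives.
t = n × t½ = 2.0876 × 97.5 ≈ 203.54 minutes.

200 minutes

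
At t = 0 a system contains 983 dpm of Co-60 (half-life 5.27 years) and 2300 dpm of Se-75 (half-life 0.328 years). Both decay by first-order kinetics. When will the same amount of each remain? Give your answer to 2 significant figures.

Set 983·(1/2)^(t/5.27) = 2300·(1/2)^(t/0.328).
Taking log₂: log₂(983/2300) = t·(1/5.27 − 1/0.328).
log₂(0.42739) = -1.2264; 1/5.27 − 1/0.328 = -2.859.
t = -1.2264 / -2.859 ≈ 0.42895 years.

0.43 years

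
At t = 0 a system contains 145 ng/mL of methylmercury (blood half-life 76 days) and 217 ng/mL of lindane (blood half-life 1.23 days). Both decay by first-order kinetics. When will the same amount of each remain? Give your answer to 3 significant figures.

0.727 days

Set 145·(1/2)^(t/76) = 217·(1/2)^(t/1.23).
Taking log₂: log₂(145/217) = t·(1/76 − 1/1.23).
log₂(0.6682) = -0.58164; 1/76 − 1/1.23 = -0.79985.
t = -0.58164 / -0.79985 ≈ 0.72719 days.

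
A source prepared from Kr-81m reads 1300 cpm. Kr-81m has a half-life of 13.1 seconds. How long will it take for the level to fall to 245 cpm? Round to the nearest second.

32 seconds

Fraction remaining = 245/1300 ≈ 0.18846.
n = log₂(1300/245) = ln(5.3061)/ln 2 ≈ 2.4077 half-lives.
t = n × t½ = 2.4077 × 13.1 ≈ 31.54 seconds.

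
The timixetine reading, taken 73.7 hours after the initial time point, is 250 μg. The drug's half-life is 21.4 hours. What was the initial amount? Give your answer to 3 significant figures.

Number of half-lives elapsed: n = 73.7/21.4 ≈ 3.4439.
A₀ = A × 2^n = 250 × 2^3.4439 = 250 × 10.882 ≈ 2720.6 μg.

2720 μg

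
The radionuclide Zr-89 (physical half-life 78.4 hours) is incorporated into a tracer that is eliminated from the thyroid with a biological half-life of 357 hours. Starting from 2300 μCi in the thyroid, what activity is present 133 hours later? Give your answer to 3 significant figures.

1/t_eff = 1/t_phys + 1/t_biol = 1/78.4 + 1/357 = 0.015556 per hour.
t_eff = 78.4 × 357 / (78.4 + 357) ≈ 64.283 hours.
Remaining = 2300 × (1/2)^(133/64.283) = 2300 × (1/2)^2.069 ≈ 548.16 μCi.

548 μCi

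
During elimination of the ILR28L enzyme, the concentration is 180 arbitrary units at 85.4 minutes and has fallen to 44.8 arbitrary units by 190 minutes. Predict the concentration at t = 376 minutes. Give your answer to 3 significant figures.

3.78 arbitrary units

Over Δt = 190 − 85.4 = 104.6 minutes, the level fell by a factor of 180/44.8 ≈ 4.0179.
n = log₂(4.0179) ≈ 2.0064 half-lives, so t½ = 104.6/2.0064 ≈ 52.132 minutes.
From t = 190 to t = 376: 44.8 × (1/2)^((376−190)/52.132) ≈ 3.7779 arbitrary units.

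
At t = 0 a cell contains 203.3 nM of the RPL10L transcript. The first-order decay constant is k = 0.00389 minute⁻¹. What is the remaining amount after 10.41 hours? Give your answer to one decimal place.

17.9 nM

t½ = ln 2 / k = 0.69315 / 0.00389 ≈ 178.19 minutes.
Convert the elapsed time: 10.41 hours = 624.6 minutes.
Number of half-lives: n = 624.6/178.19 ≈ 3.5053.
Remaining = 203.3 × (1/2)^3.5053 = 203.3 × 0.088064 ≈ 17.903 nM.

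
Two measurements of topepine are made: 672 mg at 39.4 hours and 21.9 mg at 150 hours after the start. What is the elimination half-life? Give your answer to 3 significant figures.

22.4 hours

Over Δt = 150 − 39.4 = 110.6 hours, the level fell by a factor of 672/21.9 ≈ 30.685.
n = log₂(30.685) ≈ 4.9395 half-lives, so t½ = 110.6/4.9395 ≈ 22.391 hours.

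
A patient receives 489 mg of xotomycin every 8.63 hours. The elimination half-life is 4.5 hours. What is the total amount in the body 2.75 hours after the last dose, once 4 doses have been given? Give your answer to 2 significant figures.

430 mg

The 4 doses were given 28.64, 20.01, 11.38, 2.75 hours ago.
Total = 489·(1/2)^(28.64/4.5) + 489·(1/2)^(20.01/4.5) + 489·(1/2)^(11.38/4.5) + 489·(1/2)^(2.75/4.5)
      = 5.935 + 22.425 + 84.73 + 320.14 ≈ 433.23 mg.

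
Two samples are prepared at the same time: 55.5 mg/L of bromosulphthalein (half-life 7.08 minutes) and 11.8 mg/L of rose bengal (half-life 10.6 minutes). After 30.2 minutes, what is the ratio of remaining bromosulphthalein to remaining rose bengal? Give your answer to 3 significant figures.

1.76

bromosulphthalein: 55.5 × (1/2)^(30.2/7.08) = 55.5 × (1/2)^4.2655 ≈ 2.8856 mg/L.
rose bengal: 11.8 × (1/2)^(30.2/10.6) = 11.8 × (1/2)^2.8491 ≈ 1.6377 mg/L.
Ratio ≈ 2.8856 / 1.6377 ≈ 1.762.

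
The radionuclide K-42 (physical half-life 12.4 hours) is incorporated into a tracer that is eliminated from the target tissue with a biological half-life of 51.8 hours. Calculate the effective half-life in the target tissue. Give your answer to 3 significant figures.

10.0 hours

1/t_eff = 1/t_phys + 1/t_biol = 1/12.4 + 1/51.8 = 0.09995 per hour.
t_eff = 12.4 × 51.8 / (12.4 + 51.8) ≈ 10.005 hours.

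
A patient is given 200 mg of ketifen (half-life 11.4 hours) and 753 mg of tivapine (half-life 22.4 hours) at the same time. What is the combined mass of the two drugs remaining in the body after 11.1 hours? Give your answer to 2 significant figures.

640 mg

ketifen: 200 × (1/2)^(11.1/11.4) = 200 × (1/2)^0.97368 ≈ 101.84 mg.
tivapine: 753 × (1/2)^(11.1/22.4) = 753 × (1/2)^0.49554 ≈ 534.1 mg.
Total = 101.84 + 534.1 ≈ 635.94 mg.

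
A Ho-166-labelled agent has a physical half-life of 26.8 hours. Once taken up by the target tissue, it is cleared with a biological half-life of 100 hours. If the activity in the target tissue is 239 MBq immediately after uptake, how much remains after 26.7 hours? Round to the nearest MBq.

1/t_eff = 1/t_phys + 1/t_biol = 1/26.8 + 1/100 = 0.047313 per hour.
t_eff = 26.8 × 100 / (26.8 + 100) ≈ 21.136 hours.
Remaining = 239 × (1/2)^(26.7/21.136) = 239 × (1/2)^1.2633 ≈ 99.567 MBq.

100 MBq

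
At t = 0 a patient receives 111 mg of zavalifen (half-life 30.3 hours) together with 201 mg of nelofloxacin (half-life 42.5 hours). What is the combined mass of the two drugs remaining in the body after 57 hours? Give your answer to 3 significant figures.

109 mg

zavalifen: 111 × (1/2)^(57/30.3) = 111 × (1/2)^1.8812 ≈ 30.132 mg.
nelofloxacin: 201 × (1/2)^(57/42.5) = 201 × (1/2)^1.3412 ≈ 79.334 mg.
Total = 30.132 + 79.334 ≈ 109.47 mg.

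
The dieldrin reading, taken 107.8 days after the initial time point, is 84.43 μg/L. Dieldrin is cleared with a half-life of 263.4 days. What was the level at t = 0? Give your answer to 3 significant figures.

Number of half-lives elapsed: n = 107.8/263.4 ≈ 0.40926.
A₀ = A × 2^n = 84.43 × 2^0.40926 = 84.43 × 1.328 ≈ 112.12 μg/L.

112 μg/L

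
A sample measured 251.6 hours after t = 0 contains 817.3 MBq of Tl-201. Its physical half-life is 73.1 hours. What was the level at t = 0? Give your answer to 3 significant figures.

Number of half-lives elapsed: n = 251.6/73.1 ≈ 3.4419.
A₀ = A × 2^n = 817.3 × 2^3.4419 = 817.3 × 10.867 ≈ 8881.5 MBq.

8880 MBq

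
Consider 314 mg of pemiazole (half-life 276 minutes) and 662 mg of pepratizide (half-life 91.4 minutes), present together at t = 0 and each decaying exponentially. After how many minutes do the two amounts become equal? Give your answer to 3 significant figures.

147 minutes

Set 314·(1/2)^(t/276) = 662·(1/2)^(t/91.4).
Taking log₂: log₂(314/662) = t·(1/276 − 1/91.4).
log₂(0.47432) = -1.0761; 1/276 − 1/91.4 = -0.0073177.
t = -1.0761 / -0.0073177 ≈ 147.05 minutes.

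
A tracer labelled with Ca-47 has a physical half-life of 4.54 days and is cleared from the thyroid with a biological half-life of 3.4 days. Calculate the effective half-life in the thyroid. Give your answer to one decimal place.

1/t_eff = 1/t_phys + 1/t_biol = 1/4.54 + 1/3.4 = 0.51438 per day.
t_eff = 4.54 × 3.4 / (4.54 + 3.4) ≈ 1.9441 days.

1.9 days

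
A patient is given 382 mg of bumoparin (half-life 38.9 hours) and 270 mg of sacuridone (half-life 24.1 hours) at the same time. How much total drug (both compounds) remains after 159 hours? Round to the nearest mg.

bumoparin: 382 × (1/2)^(159/38.9) = 382 × (1/2)^4.0874 ≈ 22.472 mg.
sacuridone: 270 × (1/2)^(159/24.1) = 270 × (1/2)^6.5975 ≈ 2.7881 mg.
Total = 22.472 + 2.7881 ≈ 25.26 mg.

25 mg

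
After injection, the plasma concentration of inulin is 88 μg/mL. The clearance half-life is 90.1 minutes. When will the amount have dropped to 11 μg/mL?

11/88 = 1/8, so 3 half-lives have elapsed.
t = 3 × 90.1 = 270.3 minutes.

270.3 minutes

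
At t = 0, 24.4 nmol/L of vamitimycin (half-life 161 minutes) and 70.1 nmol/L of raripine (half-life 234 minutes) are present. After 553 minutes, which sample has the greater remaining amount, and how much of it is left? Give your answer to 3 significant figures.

vamitimycin: 24.4 × (1/2)^3.4348 ≈ 2.2564 nmol/L.
raripine: 70.1 × (1/2)^2.3632 ≈ 13.624 nmol/L.
Raripine has more remaining, at ≈ 13.624 nmol/L.

raripine, 13.6 nmol/L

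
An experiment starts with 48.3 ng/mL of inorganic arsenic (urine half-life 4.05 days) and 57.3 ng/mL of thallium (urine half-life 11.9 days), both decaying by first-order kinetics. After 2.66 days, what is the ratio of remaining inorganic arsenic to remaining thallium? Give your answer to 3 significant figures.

inorganic arsenic: 48.3 × (1/2)^(2.66/4.05) = 48.3 × (1/2)^0.65679 ≈ 30.636 ng/mL.
thallium: 57.3 × (1/2)^(2.66/11.9) = 57.3 × (1/2)^0.22353 ≈ 49.076 ng/mL.
Ratio ≈ 30.636 / 49.076 ≈ 0.62426.

0.624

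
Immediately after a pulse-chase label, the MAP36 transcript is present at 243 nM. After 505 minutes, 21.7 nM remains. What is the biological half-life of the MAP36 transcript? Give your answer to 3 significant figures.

145 minutes

A/A₀ = 21.7/243 ≈ 0.0893.
n = log₂(11.198) ≈ 3.4852 half-lives elapsed in 505 minutes.
t½ = 505/3.4852 ≈ 144.9 minutes.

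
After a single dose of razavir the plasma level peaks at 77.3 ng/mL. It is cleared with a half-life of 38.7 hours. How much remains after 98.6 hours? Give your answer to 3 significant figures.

13.2 ng/mL

Number of half-lives: n = 98.6/38.7 ≈ 2.5478.
Remaining = 77.3 × (1/2)^2.5478 = 77.3 × 0.17102 ≈ 13.219 ng/mL.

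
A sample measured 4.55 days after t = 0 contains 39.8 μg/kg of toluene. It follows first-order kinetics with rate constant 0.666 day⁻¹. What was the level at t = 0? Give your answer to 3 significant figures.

t½ = ln 2 / k = 0.69315 / 0.666 ≈ 1.0408 days.
Number of half-lives elapsed: n = 4.55/1.0408 ≈ 4.3718.
A₀ = A × 2^n = 39.8 × 2^4.3718 = 39.8 × 20.703 ≈ 824 μg/kg.

824 μg/kg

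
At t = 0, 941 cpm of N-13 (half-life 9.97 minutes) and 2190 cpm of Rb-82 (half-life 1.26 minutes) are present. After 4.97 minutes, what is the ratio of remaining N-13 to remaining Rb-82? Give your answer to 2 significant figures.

4.7

N-13: 941 × (1/2)^(4.97/9.97) = 941 × (1/2)^0.4985 ≈ 666.08 cpm.
Rb-82: 2190 × (1/2)^(4.97/1.26) = 2190 × (1/2)^3.9444 ≈ 142.25 cpm.
Ratio ≈ 666.08 / 142.25 ≈ 4.6825.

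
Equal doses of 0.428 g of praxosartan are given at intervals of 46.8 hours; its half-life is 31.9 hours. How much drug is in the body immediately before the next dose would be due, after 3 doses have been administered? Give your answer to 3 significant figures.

0.231 g

The 3 doses were given 140.4, 93.6, 46.8 hours ago.
Total = 0.428·(1/2)^(140.4/31.9) + 0.428·(1/2)^(93.6/31.9) + 0.428·(1/2)^(46.8/31.9)
      = 0.020255 + 0.055998 + 0.15481 ≈ 0.23107 g.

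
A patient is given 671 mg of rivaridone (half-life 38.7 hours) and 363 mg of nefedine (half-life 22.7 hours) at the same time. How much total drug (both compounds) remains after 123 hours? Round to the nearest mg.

rivaridone: 671 × (1/2)^(123/38.7) = 671 × (1/2)^3.1783 ≈ 74.124 mg.
nefedine: 363 × (1/2)^(123/22.7) = 363 × (1/2)^5.4185 ≈ 8.4874 mg.
Total = 74.124 + 8.4874 ≈ 82.612 mg.

83 mg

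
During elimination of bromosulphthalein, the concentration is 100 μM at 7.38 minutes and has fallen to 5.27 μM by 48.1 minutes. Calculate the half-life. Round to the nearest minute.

10 minutes

Over Δt = 48.1 − 7.38 = 40.72 minutes, the level fell by a factor of 100/5.27 ≈ 18.975.
n = log₂(18.975) ≈ 4.2461 half-lives, so t½ = 40.72/4.2461 ≈ 9.5901 minutes.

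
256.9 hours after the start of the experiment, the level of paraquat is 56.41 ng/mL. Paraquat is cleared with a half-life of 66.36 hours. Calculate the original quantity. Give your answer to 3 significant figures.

Number of half-lives elapsed: n = 256.9/66.36 ≈ 3.8713.
A₀ = A × 2^n = 56.41 × 2^3.8713 = 56.41 × 14.635 ≈ 825.54 ng/mL.

826 ng/mL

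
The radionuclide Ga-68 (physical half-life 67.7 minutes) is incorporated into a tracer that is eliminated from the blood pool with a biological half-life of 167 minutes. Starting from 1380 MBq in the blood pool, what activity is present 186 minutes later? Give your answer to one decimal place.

95.0 MBq

1/t_eff = 1/t_phys + 1/t_biol = 1/67.7 + 1/167 = 0.020759 per minute.
t_eff = 67.7 × 167 / (67.7 + 167) ≈ 48.172 minutes.
Remaining = 1380 × (1/2)^(186/48.172) = 1380 × (1/2)^3.8612 ≈ 94.961 MBq.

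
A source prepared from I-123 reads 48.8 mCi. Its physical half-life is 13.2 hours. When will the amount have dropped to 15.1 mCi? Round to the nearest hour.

Fraction remaining = 15.1/48.8 ≈ 0.30943.
n = log₂(48.8/15.1) = ln(3.2318)/ln 2 ≈ 1.6923 half-lives.
t = n × t½ = 1.6923 × 13.2 ≈ 22.339 hours.

22 hours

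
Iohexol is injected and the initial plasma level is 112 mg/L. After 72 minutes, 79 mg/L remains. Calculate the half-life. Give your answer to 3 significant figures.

143 minutes

A/A₀ = 79/112 ≈ 0.70536.
n = log₂(1.4177) ≈ 0.50357 half-lives elapsed in 72 minutes.
t½ = 72/0.50357 ≈ 142.98 minutes.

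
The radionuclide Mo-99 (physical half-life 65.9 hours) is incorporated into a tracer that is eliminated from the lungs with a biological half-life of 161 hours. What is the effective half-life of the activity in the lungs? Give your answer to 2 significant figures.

1/t_eff = 1/t_phys + 1/t_biol = 1/65.9 + 1/161 = 0.021386 per hour.
t_eff = 65.9 × 161 / (65.9 + 161) ≈ 46.76 hours.

47 hours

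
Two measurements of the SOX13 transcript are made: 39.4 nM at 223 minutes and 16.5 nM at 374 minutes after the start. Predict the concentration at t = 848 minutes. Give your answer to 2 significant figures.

1.1 nM

Over Δt = 374 − 223 = 151 minutes, the level fell by a factor of 39.4/16.5 ≈ 2.3879.
n = log₂(2.3879) ≈ 1.2557 half-lives, so t½ = 151/1.2557 ≈ 120.25 minutes.
From t = 374 to t = 848: 16.5 × (1/2)^((848−374)/120.25) ≈ 1.0737 nM.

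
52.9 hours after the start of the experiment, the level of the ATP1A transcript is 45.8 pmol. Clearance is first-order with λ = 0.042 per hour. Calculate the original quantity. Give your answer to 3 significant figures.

t½ = ln 2 / λ = 0.69315 / 0.042 ≈ 16.504 hours.
Number of half-lives elapsed: n = 52.9/16.504 ≈ 3.2054.
A₀ = A × 2^n = 45.8 × 2^3.2054 = 45.8 × 9.2239 ≈ 422.46 pmol.

422 pmol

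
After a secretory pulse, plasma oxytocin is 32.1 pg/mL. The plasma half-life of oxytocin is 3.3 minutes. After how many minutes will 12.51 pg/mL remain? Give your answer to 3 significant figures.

4.49 minutes

Fraction remaining = 12.51/32.1 ≈ 0.38972.
n = log₂(32.1/12.51) = ln(2.5659)/ln 2 ≈ 1.3595 half-lives.
t = n × t½ = 1.3595 × 3.3 ≈ 4.4863 minutes.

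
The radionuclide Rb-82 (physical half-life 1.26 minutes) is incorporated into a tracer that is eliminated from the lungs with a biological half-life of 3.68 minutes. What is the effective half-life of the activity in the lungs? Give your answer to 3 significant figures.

1/t_eff = 1/t_phys + 1/t_biol = 1/1.26 + 1/3.68 = 1.0654 per minute.
t_eff = 1.26 × 3.68 / (1.26 + 3.68) ≈ 0.93862 minutes.

0.939 minutes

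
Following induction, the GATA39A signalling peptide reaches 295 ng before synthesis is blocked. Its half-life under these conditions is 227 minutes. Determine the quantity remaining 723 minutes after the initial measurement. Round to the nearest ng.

Number of half-lives: n = 723/227 ≈ 3.185.
Remaining = 295 × (1/2)^3.185 = 295 × 0.10995 ≈ 32.437 ng.

32 ng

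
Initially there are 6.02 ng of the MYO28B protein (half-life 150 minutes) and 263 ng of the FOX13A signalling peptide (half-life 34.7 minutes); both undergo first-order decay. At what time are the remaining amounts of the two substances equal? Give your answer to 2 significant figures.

250 minutes

Set 6.02·(1/2)^(t/150) = 263·(1/2)^(t/34.7).
Taking log₂: log₂(6.02/263) = t·(1/150 − 1/34.7).
log₂(0.02289) = -5.4492; 1/150 − 1/34.7 = -0.022152.
t = -5.4492 / -0.022152 ≈ 245.99 minutes.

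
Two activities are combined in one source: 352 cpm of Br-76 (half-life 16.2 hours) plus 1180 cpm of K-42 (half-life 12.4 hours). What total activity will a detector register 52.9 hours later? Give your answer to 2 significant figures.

98 cpm

Br-76: 352 × (1/2)^(52.9/16.2) = 352 × (1/2)^3.2654 ≈ 36.606 cpm.
K-42: 1180 × (1/2)^(52.9/12.4) = 1180 × (1/2)^4.2661 ≈ 61.327 cpm.
Total = 36.606 + 61.327 ≈ 97.932 cpm.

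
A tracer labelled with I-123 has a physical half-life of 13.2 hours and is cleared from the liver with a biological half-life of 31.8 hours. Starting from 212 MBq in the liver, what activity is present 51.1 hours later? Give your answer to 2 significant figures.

4.8 MBq

1/t_eff = 1/t_phys + 1/t_biol = 1/13.2 + 1/31.8 = 0.1072 per hour.
t_eff = 13.2 × 31.8 / (13.2 + 31.8) ≈ 9.328 hours.
Remaining = 212 × (1/2)^(51.1/9.328) = 212 × (1/2)^5.4781 ≈ 4.7561 MBq.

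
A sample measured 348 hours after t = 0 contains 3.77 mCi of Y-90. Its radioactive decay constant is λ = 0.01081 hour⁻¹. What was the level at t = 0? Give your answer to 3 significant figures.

t½ = ln 2 / λ = 0.69315 / 0.01081 ≈ 64.121 hours.
Number of half-lives elapsed: n = 348/64.121 ≈ 5.4272.
A₀ = A × 2^n = 3.77 × 2^5.4272 = 3.77 × 43.029 ≈ 162.22 mCi.

162 mCi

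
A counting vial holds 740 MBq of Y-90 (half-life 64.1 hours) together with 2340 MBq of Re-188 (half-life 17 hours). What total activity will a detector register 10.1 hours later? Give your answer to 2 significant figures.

Y-90: 740 × (1/2)^(10.1/64.1) = 740 × (1/2)^0.15757 ≈ 663.44 MBq.
Re-188: 2340 × (1/2)^(10.1/17) = 2340 × (1/2)^0.59412 ≈ 1550.1 MBq.
Total = 663.44 + 1550.1 ≈ 2213.6 MBq.

2200 MBq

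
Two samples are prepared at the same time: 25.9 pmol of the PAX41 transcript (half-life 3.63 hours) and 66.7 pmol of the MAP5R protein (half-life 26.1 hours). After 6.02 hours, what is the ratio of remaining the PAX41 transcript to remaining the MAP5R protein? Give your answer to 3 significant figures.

0.144

PAX41 transcript: 25.9 × (1/2)^(6.02/3.63) = 25.9 × (1/2)^1.6584 ≈ 8.2049 pmol.
MAP5R protein: 66.7 × (1/2)^(6.02/26.1) = 66.7 × (1/2)^0.23065 ≈ 56.845 pmol.
Ratio ≈ 8.2049 / 56.845 ≈ 0.14434.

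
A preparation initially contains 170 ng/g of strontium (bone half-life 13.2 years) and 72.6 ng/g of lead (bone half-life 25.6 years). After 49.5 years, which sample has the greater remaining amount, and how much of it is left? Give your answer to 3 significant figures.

lead, 19.0 ng/g

strontium: 170 × (1/2)^3.75 ≈ 12.635 ng/g.
lead: 72.6 × (1/2)^1.9336 ≈ 19.005 ng/g.
Lead has more remaining, at ≈ 19.005 ng/g.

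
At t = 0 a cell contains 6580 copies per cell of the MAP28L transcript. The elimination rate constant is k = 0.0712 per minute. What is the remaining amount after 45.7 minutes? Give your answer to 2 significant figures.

250 copies per cell

t½ = ln 2 / k = 0.69315 / 0.0712 ≈ 9.7352 minutes.
Number of half-lives: n = 45.7/9.7352 ≈ 4.6943.
Remaining = 6580 × (1/2)^4.6943 = 6580 × 0.038626 ≈ 254.16 copies per cell.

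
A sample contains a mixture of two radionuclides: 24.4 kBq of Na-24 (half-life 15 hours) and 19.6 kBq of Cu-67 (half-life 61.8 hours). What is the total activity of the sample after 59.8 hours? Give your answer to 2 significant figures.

Na-24: 24.4 × (1/2)^(59.8/15) = 24.4 × (1/2)^3.9867 ≈ 1.5392 kBq.
Cu-67: 19.6 × (1/2)^(59.8/61.8) = 19.6 × (1/2)^0.96764 ≈ 10.022 kBq.
Total = 1.5392 + 10.022 ≈ 11.561 kBq.

12 kBq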